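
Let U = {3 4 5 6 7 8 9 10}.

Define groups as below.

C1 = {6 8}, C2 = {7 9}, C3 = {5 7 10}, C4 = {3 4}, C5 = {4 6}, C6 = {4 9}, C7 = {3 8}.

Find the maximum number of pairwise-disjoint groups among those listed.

3

C1, C3, C6 are pairwise disjoint (C1={6,8}; C3={5,7,10}; C6={4,9}).
Every remaining group overlaps one of these, and no 4 of the listed groups are pairwise disjoint, so 3 is the maximum.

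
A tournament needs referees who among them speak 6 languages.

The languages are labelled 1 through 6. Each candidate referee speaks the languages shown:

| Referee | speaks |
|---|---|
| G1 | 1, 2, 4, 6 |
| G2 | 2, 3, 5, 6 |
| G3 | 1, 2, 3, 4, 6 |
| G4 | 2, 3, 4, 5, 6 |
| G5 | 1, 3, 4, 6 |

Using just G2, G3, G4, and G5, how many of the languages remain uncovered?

Union of G2, G3, G4, G5 = {1, 2, 3, 4, 5, 6} — that's every language, so 0 are uncovered.

0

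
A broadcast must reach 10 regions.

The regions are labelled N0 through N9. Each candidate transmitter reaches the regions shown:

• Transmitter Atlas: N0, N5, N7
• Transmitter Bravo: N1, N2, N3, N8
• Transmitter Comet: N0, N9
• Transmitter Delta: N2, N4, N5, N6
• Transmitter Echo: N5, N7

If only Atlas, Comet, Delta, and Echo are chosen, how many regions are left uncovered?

Union of Atlas, Comet, Delta, Echo = {N0, N2, N4, N5, N6, N7, N9}.
Not covered: N1, N3, N8 — 3 regions.

3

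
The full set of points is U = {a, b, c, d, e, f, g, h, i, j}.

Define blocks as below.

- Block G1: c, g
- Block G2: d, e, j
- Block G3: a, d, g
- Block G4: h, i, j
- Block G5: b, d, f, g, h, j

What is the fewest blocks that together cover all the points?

5

Take {G1, G2, G3, G4, G5}. Their union is {a, b, c, d, e, f, g, h, i, j}, which is all 10 points.
Only G5 contains b, so G5 is forced; the remaining 4 points need at least 4 more blocks (each remaining block adds at most 1) — so at least 5 blocks are needed, and 5 is optimal.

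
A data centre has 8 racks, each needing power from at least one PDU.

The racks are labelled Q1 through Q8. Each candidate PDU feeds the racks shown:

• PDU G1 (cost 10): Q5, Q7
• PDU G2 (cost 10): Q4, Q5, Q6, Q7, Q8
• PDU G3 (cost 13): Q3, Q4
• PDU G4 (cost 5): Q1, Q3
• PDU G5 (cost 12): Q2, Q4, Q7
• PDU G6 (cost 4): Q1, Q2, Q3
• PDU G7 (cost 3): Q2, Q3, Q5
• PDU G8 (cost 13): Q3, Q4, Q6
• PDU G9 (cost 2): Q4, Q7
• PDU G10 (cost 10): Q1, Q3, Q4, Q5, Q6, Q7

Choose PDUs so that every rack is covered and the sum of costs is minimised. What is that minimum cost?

G2, G6 together cover every rack (G2 ∪ G6 = {Q1, Q2, Q3, Q4, Q5, Q6, Q7, Q8}); total cost 10 + 4 = 14.
The greedy pick G7, G9, G6, G2 costs 19; no covering selection beats 14.

14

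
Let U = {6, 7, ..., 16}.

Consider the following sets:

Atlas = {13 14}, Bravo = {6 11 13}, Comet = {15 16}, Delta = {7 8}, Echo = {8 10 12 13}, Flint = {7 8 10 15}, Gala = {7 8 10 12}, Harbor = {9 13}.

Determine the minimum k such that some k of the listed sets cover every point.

Atlas, Bravo, Comet, Gala, and Harbor cover everything between them: the union {6, 7, 8, 9, 10, 11, 12, 13, 14, 15, 16} is all of U.
No 4 of the 8 sets cover everything (all 70 combinations miss at least one point), so 5 is optimal.

5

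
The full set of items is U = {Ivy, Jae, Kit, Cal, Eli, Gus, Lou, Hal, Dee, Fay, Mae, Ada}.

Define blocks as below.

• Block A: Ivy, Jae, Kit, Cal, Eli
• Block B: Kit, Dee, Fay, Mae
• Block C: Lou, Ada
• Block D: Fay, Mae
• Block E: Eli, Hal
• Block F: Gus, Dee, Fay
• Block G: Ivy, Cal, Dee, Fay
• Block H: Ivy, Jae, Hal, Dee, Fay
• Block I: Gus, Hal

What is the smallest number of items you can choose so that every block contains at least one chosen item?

T = {Jae, Hal, Fay, Ada} meets every block (each contains at least one member of T), and |T| = 4.
The blocks A, C, D, I are pairwise disjoint, so any hitting set needs a separate item for each — at least 4. Hence 4 is optimal.

4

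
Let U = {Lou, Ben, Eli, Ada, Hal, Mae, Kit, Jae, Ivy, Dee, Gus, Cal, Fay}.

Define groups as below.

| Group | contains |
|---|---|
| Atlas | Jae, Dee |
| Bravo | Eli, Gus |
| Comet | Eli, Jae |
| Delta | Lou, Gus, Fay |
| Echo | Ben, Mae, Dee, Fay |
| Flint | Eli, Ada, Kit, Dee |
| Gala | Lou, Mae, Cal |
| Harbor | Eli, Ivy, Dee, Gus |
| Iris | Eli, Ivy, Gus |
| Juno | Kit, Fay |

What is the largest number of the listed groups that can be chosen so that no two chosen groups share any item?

Atlas, Bravo, Gala, Juno are pairwise disjoint (Atlas={Jae,Dee}; Bravo={Eli,Gus}; Gala={Lou,Mae,Cal}; Juno={Kit,Fay}).
Every remaining group overlaps one of these, and no 5 of the listed groups are pairwise disjoint, so 4 is the maximum.

4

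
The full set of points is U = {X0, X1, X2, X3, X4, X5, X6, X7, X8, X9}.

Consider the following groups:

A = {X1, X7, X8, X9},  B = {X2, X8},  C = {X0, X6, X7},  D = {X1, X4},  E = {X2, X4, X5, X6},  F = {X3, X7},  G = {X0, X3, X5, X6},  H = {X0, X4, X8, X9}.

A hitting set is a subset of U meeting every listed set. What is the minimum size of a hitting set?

Take T = {X0, X1, X2, X3}. Each listed group contains at least one of these, so T is a hitting set of size 4.
No choice of 3 points meets every group, so 4 is the minimum.

4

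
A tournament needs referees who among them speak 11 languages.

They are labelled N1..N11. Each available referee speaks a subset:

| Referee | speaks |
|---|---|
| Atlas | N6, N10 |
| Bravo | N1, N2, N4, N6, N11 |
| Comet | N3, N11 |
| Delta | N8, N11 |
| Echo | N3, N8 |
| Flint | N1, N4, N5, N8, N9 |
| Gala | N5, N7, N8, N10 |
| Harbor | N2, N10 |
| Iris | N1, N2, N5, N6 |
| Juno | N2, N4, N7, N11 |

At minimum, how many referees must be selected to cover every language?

4

Take {Comet, Flint, Gala, Iris}. Their union is {N1, N2, N3, N4, N5, N6, N7, N8, N9, N10, N11}, which is all 11 languages.
No 3 of the 10 referees cover everything (all 120 combinations miss at least one language), so 4 is optimal.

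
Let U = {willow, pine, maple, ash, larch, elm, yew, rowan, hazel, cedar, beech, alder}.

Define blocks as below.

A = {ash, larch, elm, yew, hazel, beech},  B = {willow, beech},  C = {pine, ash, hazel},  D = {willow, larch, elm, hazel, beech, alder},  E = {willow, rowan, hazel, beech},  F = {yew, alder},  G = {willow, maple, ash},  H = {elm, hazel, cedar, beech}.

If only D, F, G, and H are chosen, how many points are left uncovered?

Union of D, F, G, H = {willow, maple, ash, larch, elm, yew, hazel, cedar, beech, alder}.
Not covered: pine, rowan — 2 points.

2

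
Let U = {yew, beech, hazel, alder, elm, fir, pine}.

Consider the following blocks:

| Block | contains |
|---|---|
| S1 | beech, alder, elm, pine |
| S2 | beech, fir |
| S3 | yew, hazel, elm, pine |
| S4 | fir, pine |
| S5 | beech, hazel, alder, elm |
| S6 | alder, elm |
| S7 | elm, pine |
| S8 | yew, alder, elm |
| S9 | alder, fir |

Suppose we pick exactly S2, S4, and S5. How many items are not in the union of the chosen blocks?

1

Union of S2, S4, S5 = {beech, hazel, alder, elm, fir, pine}.
Not covered: yew — 1 item.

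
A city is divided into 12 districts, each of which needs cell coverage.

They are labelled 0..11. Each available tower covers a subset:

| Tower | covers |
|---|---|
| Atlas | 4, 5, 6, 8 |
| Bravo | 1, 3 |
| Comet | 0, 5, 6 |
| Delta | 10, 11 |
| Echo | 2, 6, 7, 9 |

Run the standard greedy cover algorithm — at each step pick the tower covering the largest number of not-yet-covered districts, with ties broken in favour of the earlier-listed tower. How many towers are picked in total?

5

Greedy: pick Atlas (covers 4 new) → pick Echo (covers 3 new) → pick Bravo (covers 2 new) → pick Delta (covers 2 new) → pick Comet (covers 1 new). Total picks: 5.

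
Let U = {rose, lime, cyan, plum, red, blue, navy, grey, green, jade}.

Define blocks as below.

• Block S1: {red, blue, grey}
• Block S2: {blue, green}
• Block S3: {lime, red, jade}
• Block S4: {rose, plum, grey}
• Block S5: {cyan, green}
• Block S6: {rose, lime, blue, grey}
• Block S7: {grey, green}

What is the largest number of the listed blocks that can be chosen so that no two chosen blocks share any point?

3

S3, S4, S5 are pairwise disjoint (S3={lime,red,jade}; S4={rose,plum,grey}; S5={cyan,green}).
Every remaining block overlaps one of these, and no 4 of the listed blocks are pairwise disjoint, so 3 is the maximum.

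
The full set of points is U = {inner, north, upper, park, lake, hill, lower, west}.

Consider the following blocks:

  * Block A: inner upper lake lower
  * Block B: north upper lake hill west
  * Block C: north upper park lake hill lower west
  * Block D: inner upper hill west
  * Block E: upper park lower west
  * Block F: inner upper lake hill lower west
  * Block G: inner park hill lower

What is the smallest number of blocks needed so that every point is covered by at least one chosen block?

2

C and G together: C ∪ G = {inner, north, upper, park, lake, hill, lower, west} — every point is covered.
No single block has all 8 points (the largest, C, has 7), so 2 is optimal.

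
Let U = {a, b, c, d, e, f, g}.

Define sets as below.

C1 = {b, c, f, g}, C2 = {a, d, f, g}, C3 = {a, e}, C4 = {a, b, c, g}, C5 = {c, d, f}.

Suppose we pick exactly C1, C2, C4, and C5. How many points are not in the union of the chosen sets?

Union of C1, C2, C4, C5 = {a, b, c, d, f, g}.
Not covered: e — 1 point.

1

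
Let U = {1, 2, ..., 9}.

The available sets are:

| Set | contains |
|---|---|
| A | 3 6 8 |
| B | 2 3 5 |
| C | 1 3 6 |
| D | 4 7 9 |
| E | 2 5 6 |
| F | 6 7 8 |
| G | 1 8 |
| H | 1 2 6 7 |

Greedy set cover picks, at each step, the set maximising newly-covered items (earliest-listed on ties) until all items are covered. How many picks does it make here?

Greedy: pick H (covers 4 new) → pick A (covers 2 new) → pick D (covers 2 new) → pick B (covers 1 new). Total picks: 4.

4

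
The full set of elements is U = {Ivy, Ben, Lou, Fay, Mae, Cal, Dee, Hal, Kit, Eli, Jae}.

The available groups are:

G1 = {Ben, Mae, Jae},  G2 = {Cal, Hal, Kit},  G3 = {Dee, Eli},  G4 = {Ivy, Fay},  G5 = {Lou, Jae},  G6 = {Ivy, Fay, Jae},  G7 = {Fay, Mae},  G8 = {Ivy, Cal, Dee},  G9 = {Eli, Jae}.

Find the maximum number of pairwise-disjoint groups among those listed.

4

G1, G2, G3, G4 are pairwise disjoint (G1={Ben,Mae,Jae}; G2={Cal,Hal,Kit}; G3={Dee,Eli}; G4={Ivy,Fay}).
Every remaining group overlaps one of these, and no 5 of the listed groups are pairwise disjoint, so 4 is the maximum.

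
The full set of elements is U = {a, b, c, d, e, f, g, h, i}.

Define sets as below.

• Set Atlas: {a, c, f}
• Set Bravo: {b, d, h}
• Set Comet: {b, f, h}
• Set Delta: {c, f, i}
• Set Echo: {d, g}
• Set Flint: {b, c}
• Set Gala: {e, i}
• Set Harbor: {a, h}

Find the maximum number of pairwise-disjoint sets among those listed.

Echo, Flint, Gala, Harbor are pairwise disjoint (Echo={d,g}; Flint={b,c}; Gala={e,i}; Harbor={a,h}).
Every remaining set overlaps one of these, and no 5 of the listed sets are pairwise disjoint, so 4 is the maximum.

4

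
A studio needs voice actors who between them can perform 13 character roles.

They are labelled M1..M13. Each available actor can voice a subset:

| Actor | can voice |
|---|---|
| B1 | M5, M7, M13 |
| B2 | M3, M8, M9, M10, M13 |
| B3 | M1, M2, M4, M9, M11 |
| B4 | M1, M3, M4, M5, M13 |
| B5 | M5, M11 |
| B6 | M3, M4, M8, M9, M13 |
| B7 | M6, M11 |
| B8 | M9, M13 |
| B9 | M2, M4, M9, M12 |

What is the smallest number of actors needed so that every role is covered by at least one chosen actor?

5

B1 and B2 and B3 and B7 and B9 together: B1 ∪ B2 ∪ B3 ∪ B7 ∪ B9 = {M1, M2, M3, M4, M5, M6, M7, M8, M9, M10, M11, M12, M13} — every role is covered.
No 4 of the 9 actors cover everything (all 126 combinations miss at least one role), so 5 is optimal.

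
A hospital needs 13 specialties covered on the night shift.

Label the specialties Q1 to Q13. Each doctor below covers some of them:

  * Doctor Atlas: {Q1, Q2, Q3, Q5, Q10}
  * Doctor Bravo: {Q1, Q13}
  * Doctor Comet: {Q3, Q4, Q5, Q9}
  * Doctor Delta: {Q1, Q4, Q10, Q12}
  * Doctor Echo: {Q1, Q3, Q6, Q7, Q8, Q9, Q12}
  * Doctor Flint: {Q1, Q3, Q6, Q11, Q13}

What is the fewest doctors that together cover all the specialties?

4

Take {Atlas, Comet, Echo, Flint}. Their union is {Q1, Q2, Q3, Q4, Q5, Q6, Q7, Q8, Q9, Q10, Q11, Q12, Q13}, which is all 13 specialties.
No 3 of the 6 doctors cover everything (all 20 combinations miss at least one specialty), so 4 is optimal.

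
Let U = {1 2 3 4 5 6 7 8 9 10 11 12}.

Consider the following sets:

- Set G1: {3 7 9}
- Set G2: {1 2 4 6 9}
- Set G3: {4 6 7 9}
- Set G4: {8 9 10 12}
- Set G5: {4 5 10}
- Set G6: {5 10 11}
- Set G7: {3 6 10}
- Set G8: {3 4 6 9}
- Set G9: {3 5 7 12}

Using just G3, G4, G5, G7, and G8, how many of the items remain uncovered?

3

Union of G3, G4, G5, G7, G8 = {3, 4, 5, 6, 7, 8, 9, 10, 12}.
Not covered: 1, 2, 11 — 3 items.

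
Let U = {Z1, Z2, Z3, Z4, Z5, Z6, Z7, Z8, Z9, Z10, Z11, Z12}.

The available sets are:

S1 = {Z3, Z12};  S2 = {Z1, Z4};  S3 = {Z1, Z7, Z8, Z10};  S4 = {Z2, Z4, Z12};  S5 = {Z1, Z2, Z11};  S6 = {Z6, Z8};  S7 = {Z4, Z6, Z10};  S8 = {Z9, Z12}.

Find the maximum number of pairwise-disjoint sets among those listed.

3

S2, S6, S8 are pairwise disjoint (S2={Z1,Z4}; S6={Z6,Z8}; S8={Z9,Z12}).
Every remaining set overlaps one of these, and no 4 of the listed sets are pairwise disjoint, so 3 is the maximum.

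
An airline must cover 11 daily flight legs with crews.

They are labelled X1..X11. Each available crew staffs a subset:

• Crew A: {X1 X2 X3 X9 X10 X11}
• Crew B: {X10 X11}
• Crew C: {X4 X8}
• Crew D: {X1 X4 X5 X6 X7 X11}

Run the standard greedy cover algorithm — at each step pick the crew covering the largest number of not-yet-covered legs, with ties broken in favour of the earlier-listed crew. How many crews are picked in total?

Greedy: pick A (covers 6 new) → pick D (covers 4 new) → pick C (covers 1 new). Total picks: 3.

3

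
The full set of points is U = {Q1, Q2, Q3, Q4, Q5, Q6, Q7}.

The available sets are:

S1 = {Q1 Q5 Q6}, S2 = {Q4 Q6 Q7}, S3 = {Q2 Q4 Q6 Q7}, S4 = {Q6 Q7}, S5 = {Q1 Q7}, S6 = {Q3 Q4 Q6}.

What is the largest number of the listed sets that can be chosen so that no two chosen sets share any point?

2

S5, S6 are pairwise disjoint (S5={Q1,Q7}; S6={Q3,Q4,Q6}).
Every remaining set overlaps one of these, and no 3 of the listed sets are pairwise disjoint, so 2 is the maximum.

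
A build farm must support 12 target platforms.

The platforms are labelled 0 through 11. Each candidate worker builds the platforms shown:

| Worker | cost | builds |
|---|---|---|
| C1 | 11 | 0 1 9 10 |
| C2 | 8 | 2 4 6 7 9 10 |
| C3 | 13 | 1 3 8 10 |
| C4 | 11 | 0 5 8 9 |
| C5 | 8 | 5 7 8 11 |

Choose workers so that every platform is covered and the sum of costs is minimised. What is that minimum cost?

C1, C2, C3, C5 together cover every platform (C1 ∪ C2 ∪ C3 ∪ C5 = {0, 1, 2, 3, 4, 5, 6, 7, 8, 9, 10, 11}); total cost 11 + 8 + 13 + 8 = 40.
No covering selection has total cost below 40.

40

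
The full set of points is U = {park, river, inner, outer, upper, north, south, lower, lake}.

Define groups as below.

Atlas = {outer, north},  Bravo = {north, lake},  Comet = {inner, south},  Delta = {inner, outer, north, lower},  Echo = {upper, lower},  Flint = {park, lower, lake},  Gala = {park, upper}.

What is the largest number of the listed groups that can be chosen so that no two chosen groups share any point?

3

Bravo, Comet, Gala are pairwise disjoint (Bravo={north,lake}; Comet={inner,south}; Gala={park,upper}).
Every remaining group overlaps one of these, and no 4 of the listed groups are pairwise disjoint, so 3 is the maximum.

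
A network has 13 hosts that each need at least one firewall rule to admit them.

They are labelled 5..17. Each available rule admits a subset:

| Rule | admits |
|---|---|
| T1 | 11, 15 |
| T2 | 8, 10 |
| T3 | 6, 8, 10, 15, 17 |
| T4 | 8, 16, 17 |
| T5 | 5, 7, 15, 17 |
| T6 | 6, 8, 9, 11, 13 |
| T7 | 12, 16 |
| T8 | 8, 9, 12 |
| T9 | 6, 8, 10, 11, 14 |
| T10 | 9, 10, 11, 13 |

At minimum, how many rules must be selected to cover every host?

4

T5 and T6 and T7 and T9 together: T5 ∪ T6 ∪ T7 ∪ T9 = {5, 6, 7, 8, 9, 10, 11, 12, 13, 14, 15, 16, 17} — every host is covered.
No 3 of the 10 rules cover everything (all 120 combinations miss at least one host), so 4 is optimal.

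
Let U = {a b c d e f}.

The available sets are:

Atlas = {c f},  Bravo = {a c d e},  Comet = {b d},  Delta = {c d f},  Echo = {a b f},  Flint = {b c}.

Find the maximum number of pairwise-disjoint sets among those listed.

Atlas, Comet are pairwise disjoint (Atlas={c,f}; Comet={b,d}).
Every remaining set overlaps one of these, and no 3 of the listed sets are pairwise disjoint, so 2 is the maximum.

2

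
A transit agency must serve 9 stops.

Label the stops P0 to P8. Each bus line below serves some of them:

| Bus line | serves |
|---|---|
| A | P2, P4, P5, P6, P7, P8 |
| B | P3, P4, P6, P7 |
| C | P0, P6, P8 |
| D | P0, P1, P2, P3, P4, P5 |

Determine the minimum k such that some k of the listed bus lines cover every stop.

Take {A, D}. Their union is {P0, P1, P2, P3, P4, P5, P6, P7, P8}, which is all 9 stops.
No single bus line has all 9 stops (the largest, A, has 6), so 2 is optimal.

2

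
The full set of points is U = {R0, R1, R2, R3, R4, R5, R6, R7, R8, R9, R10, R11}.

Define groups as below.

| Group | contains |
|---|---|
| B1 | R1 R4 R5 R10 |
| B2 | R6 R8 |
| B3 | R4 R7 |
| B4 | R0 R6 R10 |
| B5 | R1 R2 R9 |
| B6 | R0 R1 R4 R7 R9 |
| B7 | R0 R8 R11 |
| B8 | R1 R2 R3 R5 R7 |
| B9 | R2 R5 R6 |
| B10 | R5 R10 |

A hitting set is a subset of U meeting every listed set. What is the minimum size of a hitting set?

Take H = {R2, R7, R8, R10}. Each listed group contains at least one of these, so H is a hitting set of size 4.
The groups B3, B5, B7, B10 are pairwise disjoint, so any hitting set needs a separate point for each — at least 4. Hence 4 is optimal.

4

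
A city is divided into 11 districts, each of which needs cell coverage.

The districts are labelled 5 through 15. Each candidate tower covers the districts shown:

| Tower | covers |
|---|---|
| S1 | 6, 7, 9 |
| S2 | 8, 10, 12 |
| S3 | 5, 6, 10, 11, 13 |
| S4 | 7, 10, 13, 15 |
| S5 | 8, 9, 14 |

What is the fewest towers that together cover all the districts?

Take {S2, S3, S4, S5}. Their union is {5, 6, 7, 8, 9, 10, 11, 12, 13, 14, 15}, which is all 11 districts.
Only S4 contains 15, so S4 is forced; the remaining 7 districts need at least 3 more towers (each remaining tower adds at most 3) — so at least 4 towers are needed, and 4 is optimal.

4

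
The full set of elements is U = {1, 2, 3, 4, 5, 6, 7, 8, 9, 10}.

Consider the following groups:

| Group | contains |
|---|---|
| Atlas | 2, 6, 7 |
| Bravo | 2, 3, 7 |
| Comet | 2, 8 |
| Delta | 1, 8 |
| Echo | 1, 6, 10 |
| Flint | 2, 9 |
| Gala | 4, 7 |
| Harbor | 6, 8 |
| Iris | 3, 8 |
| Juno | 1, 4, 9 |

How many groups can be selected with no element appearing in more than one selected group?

Echo, Flint, Gala, Iris are pairwise disjoint (Echo={1,6,10}; Flint={2,9}; Gala={4,7}; Iris={3,8}).
Every remaining group overlaps one of these, and no 5 of the listed groups are pairwise disjoint, so 4 is the maximum.

4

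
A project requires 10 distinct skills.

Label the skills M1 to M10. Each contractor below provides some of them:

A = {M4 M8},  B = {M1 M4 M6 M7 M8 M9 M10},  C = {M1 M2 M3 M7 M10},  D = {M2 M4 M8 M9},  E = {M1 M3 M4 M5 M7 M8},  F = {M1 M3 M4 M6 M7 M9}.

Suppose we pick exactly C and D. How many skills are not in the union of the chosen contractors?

Union of C, D = {M1, M2, M3, M4, M7, M8, M9, M10}.
Not covered: M5, M6 — 2 skills.

2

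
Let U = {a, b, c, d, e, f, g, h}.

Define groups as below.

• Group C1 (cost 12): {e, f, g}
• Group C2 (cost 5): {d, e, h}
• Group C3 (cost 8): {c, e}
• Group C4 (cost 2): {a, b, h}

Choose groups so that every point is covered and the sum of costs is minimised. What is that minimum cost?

27

C1, C2, C3, C4 together cover every point (C1 ∪ C2 ∪ C3 ∪ C4 = {a, b, c, d, e, f, g, h}); total cost 12 + 5 + 8 + 2 = 27.
No covering selection has total cost below 27.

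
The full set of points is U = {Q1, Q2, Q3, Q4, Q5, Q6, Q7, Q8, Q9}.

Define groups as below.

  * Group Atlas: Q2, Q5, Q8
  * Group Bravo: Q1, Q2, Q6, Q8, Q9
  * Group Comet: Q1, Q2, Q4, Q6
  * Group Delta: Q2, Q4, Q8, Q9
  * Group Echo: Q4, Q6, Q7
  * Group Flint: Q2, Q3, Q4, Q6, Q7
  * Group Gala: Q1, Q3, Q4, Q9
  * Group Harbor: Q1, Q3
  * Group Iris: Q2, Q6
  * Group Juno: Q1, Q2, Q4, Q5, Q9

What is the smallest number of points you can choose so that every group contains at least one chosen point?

3

H = {Q1, Q2, Q6} meets every group (each contains at least one member of H), and |H| = 3.
The groups Atlas, Echo, Harbor are pairwise disjoint, so any hitting set needs a separate point for each — at least 3. Hence 3 is optimal.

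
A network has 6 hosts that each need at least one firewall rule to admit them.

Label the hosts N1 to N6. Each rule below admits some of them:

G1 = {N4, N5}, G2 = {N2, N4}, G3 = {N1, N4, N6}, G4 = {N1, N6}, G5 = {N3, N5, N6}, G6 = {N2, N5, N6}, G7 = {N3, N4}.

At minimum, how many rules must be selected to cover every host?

3

G4 and G6 and G7 together: G4 ∪ G6 ∪ G7 = {N1, N2, N3, N4, N5, N6} — every host is covered.
No 2 of the 7 rules cover everything (all 21 combinations miss at least one host), so 3 is optimal.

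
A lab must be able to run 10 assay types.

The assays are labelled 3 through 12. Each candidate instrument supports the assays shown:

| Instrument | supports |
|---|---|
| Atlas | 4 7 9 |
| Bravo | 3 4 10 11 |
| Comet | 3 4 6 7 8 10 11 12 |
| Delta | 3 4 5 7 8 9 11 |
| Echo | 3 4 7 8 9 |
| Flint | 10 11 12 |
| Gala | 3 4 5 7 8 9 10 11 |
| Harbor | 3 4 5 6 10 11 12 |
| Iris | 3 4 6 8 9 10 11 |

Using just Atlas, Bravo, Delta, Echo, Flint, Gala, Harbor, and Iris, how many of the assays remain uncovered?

Union of Atlas, Bravo, Delta, Echo, Flint, Gala, Harbor, Iris = {3, 4, 5, 6, 7, 8, 9, 10, 11, 12} — that's every assay, so 0 are uncovered.

0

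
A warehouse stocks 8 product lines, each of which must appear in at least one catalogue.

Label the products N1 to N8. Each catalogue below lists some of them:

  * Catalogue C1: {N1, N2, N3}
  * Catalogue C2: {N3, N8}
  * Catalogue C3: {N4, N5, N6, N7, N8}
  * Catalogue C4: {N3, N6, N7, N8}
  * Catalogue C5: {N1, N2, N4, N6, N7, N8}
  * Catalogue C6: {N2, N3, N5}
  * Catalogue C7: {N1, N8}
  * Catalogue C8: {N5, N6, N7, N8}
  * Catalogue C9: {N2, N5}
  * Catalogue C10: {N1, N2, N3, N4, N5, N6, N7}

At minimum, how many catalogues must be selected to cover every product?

2

C4 and C10 together: C4 ∪ C10 = {N1, N2, N3, N4, N5, N6, N7, N8} — every product is covered.
No single catalogue has all 8 products (the largest, C10, has 7), so 2 is optimal.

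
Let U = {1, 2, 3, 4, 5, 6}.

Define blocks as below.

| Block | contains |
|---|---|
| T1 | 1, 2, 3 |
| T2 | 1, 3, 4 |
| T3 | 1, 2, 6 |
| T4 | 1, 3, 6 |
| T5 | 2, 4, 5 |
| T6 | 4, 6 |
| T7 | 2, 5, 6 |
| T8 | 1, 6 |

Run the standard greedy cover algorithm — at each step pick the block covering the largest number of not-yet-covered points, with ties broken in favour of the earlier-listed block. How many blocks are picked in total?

3

Greedy: pick T1 (covers 3 new) → pick T5 (covers 2 new) → pick T3 (covers 1 new). Total picks: 3.
(The true minimum cover uses only 2 blocks, so greedy is not optimal here.)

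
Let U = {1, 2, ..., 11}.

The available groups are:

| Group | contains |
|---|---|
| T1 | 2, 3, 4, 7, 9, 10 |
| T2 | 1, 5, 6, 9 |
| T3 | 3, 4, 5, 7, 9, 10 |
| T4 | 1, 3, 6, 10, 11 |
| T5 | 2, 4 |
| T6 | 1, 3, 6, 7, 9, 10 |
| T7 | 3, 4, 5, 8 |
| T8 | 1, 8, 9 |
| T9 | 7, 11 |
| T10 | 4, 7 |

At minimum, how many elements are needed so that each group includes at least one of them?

3

The 3 elements {4, 9, 11} hit every group.
The groups T5, T8, T9 are pairwise disjoint, so any hitting set needs a separate element for each — at least 3. Hence 3 is optimal.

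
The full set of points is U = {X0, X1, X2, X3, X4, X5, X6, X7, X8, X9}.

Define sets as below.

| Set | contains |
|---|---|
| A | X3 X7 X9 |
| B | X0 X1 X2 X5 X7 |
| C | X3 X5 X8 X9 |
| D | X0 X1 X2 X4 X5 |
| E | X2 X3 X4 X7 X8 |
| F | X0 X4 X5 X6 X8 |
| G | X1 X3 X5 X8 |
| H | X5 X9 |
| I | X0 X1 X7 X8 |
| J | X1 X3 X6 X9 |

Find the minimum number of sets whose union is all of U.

3

B, F, and J cover everything between them: the union {X0, X1, X2, X3, X4, X5, X6, X7, X8, X9} is all of U.
No 2 of the 10 sets cover everything (all 45 combinations miss at least one point), so 3 is optimal.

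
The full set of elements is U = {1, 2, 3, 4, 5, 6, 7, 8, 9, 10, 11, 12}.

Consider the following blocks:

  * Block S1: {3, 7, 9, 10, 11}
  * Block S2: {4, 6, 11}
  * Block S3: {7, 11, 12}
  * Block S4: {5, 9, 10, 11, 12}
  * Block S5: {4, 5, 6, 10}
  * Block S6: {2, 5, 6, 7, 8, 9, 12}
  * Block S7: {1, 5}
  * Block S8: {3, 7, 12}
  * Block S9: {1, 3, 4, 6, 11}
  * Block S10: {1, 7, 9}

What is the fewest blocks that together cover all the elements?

S5, S6, and S9 cover everything between them: the union {1, 2, 3, 4, 5, 6, 7, 8, 9, 10, 11, 12} is all of U.
Only S6 contains 2, so S6 is forced; the remaining 5 elements need at least 2 more blocks (each remaining block adds at most 4) — so at least 3 blocks are needed, and 3 is optimal.

3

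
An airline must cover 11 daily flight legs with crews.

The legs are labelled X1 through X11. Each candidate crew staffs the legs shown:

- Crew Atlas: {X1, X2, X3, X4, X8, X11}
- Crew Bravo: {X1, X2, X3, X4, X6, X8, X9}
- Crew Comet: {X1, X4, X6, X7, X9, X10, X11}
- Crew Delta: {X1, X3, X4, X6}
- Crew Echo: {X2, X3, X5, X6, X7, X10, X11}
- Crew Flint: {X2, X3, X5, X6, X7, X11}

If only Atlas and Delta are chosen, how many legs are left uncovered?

4

Union of Atlas, Delta = {X1, X2, X3, X4, X6, X8, X11}.
Not covered: X5, X7, X9, X10 — 4 legs.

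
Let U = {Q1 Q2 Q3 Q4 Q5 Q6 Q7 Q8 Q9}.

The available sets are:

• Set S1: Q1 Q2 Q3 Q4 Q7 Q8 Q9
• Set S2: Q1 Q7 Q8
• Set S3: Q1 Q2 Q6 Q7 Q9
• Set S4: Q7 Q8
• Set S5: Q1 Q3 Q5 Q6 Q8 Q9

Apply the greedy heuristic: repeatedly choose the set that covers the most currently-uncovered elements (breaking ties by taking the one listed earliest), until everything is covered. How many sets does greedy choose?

Greedy: pick S1 (covers 7 new) → pick S5 (covers 2 new). Total picks: 2.

2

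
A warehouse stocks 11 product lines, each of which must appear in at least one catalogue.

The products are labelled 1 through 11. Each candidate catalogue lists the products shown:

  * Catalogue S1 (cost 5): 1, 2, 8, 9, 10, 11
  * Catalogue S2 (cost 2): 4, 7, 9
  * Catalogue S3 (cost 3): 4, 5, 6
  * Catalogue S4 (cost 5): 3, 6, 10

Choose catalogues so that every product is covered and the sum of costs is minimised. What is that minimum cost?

15

S1, S2, S3, S4 together cover every product (S1 ∪ S2 ∪ S3 ∪ S4 = {1, 2, 3, 4, 5, 6, 7, 8, 9, 10, 11}); total cost 5 + 2 + 3 + 5 = 15.
No covering selection has total cost below 15.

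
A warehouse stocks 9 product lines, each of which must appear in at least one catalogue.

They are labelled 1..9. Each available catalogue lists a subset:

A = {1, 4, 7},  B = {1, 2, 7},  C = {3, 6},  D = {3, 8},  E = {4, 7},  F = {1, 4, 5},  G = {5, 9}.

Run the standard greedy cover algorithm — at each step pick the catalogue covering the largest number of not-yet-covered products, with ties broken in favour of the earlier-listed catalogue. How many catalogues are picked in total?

5

Greedy: pick A (covers 3 new) → pick C (covers 2 new) → pick G (covers 2 new) → pick B (covers 1 new) → pick D (covers 1 new). Total picks: 5.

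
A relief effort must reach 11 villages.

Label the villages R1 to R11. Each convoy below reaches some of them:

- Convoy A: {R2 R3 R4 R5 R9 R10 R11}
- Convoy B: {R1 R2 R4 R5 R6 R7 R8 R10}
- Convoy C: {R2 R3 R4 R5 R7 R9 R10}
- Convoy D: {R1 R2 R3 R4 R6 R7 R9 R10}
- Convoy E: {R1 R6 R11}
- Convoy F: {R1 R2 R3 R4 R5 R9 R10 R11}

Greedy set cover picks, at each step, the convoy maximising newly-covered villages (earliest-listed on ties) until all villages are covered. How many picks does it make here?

Greedy: pick B (covers 8 new) → pick A (covers 3 new). Total picks: 2.

2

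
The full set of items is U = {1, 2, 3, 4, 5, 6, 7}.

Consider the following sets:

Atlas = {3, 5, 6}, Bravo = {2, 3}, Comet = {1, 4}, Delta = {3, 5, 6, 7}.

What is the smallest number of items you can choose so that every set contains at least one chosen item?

Take H = {1, 3}. Each listed set contains at least one of these, so H is a hitting set of size 2.
The sets Bravo, Comet are pairwise disjoint, so any hitting set needs a separate item for each — at least 2. Hence 2 is optimal.

2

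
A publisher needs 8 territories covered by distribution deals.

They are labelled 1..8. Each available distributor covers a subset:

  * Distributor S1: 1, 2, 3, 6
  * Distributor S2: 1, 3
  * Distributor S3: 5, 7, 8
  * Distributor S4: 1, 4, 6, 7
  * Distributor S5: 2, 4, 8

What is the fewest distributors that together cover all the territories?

S1 and S3 and S5 together: S1 ∪ S3 ∪ S5 = {1, 2, 3, 4, 5, 6, 7, 8} — every territory is covered.
Only S3 contains 5, so S3 is forced; the remaining 5 territories need at least 2 more distributors (each remaining distributor adds at most 4) — so at least 3 distributors are needed, and 3 is optimal.

3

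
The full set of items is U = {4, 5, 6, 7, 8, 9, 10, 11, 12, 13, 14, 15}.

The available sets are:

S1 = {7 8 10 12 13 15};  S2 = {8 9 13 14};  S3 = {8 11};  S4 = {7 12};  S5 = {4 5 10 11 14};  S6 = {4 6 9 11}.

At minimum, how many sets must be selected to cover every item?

3

S1 and S5 and S6 together: S1 ∪ S5 ∪ S6 = {4, 5, 6, 7, 8, 9, 10, 11, 12, 13, 14, 15} — every item is covered.
Only S5 contains 5, so S5 is forced; the remaining 7 items need at least 2 more sets (each remaining set adds at most 5) — so at least 3 sets are needed, and 3 is optimal.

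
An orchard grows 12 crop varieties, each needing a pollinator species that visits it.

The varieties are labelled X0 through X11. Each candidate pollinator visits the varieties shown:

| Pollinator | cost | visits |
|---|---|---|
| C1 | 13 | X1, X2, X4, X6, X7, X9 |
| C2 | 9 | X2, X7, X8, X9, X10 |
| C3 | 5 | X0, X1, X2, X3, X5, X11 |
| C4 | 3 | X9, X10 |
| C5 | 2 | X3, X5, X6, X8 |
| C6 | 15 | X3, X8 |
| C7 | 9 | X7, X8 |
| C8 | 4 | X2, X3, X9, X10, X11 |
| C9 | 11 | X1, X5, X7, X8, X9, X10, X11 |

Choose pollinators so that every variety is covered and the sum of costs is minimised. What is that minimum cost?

23

C1, C3, C4, C5 together cover every variety (C1 ∪ C3 ∪ C4 ∪ C5 = {X0, X1, X2, X3, X4, X5, X6, X7, X8, X9, X10, X11}); total cost 13 + 5 + 3 + 2 = 23.
The greedy pick C5, C8, C3, C1 costs 24; no covering selection beats 23.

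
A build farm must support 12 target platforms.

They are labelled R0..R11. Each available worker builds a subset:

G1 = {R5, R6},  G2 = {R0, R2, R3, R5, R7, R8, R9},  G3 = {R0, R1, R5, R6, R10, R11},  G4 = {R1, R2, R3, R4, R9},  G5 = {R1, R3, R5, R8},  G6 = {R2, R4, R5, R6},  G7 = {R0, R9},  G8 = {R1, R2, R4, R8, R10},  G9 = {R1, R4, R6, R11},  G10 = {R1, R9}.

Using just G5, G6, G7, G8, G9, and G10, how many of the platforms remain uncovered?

Union of G5, G6, G7, G8, G9, G10 = {R0, R1, R2, R3, R4, R5, R6, R8, R9, R10, R11}.
Not covered: R7 — 1 platform.

1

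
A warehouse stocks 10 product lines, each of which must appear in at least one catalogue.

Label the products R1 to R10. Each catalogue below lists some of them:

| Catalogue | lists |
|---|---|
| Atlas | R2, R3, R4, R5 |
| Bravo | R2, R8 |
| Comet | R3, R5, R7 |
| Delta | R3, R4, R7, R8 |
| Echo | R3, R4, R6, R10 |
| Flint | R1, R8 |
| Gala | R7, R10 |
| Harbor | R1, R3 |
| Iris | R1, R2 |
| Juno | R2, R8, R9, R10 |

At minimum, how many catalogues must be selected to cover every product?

4

Take {Comet, Echo, Iris, Juno}. Their union is {R1, R2, R3, R4, R5, R6, R7, R8, R9, R10}, which is all 10 products.
No 3 of the 10 catalogues cover everything (all 120 combinations miss at least one product), so 4 is optimal.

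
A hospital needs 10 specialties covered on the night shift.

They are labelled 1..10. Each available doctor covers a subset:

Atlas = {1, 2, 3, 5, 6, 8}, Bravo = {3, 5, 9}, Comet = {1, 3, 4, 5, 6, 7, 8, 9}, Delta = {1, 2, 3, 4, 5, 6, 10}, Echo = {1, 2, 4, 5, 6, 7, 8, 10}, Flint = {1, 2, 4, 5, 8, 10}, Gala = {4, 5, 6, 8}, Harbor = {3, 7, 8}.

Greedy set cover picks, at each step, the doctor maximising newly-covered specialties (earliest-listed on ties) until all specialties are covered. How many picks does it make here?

Greedy: pick Comet (covers 8 new) → pick Delta (covers 2 new). Total picks: 2.

2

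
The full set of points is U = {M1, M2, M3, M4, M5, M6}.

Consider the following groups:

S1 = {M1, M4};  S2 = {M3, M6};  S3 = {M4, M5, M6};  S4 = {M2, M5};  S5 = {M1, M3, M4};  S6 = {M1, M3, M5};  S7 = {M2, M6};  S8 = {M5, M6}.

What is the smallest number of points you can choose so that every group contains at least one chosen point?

The 3 points {M1, M2, M6} hit every group.
The groups S1, S2, S4 are pairwise disjoint, so any hitting set needs a separate point for each — at least 3. Hence 3 is optimal.

3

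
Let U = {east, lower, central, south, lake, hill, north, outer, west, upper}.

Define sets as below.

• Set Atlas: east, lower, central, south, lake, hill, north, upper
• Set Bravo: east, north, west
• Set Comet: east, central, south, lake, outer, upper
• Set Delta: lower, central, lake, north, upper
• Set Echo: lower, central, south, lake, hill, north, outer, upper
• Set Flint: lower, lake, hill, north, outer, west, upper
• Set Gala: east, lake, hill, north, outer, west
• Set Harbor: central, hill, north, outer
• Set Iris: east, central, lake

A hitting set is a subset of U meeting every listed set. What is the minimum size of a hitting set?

H = {central, north} meets every set (each contains at least one member of H), and |H| = 2.
No single element lies in every set, so at least 2 are needed and 2 is optimal.

2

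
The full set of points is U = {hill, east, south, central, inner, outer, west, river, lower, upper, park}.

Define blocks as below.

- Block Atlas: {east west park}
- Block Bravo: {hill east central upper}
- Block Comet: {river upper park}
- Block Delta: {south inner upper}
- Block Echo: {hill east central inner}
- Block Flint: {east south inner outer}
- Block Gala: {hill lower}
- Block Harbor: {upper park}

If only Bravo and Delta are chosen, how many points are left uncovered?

5

Union of Bravo, Delta = {hill, east, south, central, inner, upper}.
Not covered: outer, west, river, lower, park — 5 points.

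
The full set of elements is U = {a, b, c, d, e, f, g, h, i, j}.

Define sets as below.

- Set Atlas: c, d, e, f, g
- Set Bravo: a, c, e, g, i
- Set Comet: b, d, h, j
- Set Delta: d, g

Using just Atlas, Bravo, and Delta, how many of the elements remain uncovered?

3

Union of Atlas, Bravo, Delta = {a, c, d, e, f, g, i}.
Not covered: b, h, j — 3 elements.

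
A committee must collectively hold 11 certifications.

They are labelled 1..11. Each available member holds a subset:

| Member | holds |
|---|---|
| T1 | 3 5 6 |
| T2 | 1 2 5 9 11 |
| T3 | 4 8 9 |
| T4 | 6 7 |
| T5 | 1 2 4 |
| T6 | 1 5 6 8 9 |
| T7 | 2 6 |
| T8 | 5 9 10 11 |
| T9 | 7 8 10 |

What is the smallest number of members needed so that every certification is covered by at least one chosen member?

T1 and T2 and T3 and T9 together: T1 ∪ T2 ∪ T3 ∪ T9 = {1, 2, 3, 4, 5, 6, 7, 8, 9, 10, 11} — every certification is covered.
No 3 of the 9 members cover everything (all 84 combinations miss at least one certification), so 4 is optimal.

4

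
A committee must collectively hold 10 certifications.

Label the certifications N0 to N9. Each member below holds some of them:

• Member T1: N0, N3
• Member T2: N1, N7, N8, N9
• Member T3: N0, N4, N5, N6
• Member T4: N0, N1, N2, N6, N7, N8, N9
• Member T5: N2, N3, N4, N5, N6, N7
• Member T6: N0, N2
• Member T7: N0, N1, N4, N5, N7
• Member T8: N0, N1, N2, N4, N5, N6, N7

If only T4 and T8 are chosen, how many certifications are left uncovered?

Union of T4, T8 = {N0, N1, N2, N4, N5, N6, N7, N8, N9}.
Not covered: N3 — 1 certification.

1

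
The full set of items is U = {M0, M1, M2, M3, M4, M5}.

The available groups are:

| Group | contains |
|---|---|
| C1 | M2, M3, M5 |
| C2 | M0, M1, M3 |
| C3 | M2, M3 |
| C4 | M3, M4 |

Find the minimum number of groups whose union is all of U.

3

Take {C1, C2, C4}. Their union is {M0, M1, M2, M3, M4, M5}, which is all 6 items.
Only C2 contains M0, so C2 is forced; the remaining 3 items need at least 2 more groups (each remaining group adds at most 2) — so at least 3 groups are needed, and 3 is optimal.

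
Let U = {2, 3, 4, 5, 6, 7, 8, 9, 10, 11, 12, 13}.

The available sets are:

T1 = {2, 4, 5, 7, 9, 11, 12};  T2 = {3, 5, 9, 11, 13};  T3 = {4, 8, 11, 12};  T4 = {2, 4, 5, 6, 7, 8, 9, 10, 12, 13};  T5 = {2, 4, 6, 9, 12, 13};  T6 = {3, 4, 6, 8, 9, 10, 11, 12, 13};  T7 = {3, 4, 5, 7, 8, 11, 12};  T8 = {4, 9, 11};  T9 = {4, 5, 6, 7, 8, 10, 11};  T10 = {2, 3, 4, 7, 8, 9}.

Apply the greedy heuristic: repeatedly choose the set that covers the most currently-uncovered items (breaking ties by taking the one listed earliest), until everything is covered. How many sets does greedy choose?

Greedy: pick T4 (covers 10 new) → pick T2 (covers 2 new). Total picks: 2.

2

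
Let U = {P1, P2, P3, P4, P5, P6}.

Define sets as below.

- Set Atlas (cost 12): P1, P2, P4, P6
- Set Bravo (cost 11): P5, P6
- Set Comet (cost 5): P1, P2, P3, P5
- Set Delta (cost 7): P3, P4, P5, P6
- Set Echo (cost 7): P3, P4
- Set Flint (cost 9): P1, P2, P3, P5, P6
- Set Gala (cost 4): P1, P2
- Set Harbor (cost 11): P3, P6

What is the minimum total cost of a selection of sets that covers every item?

11

Delta, Gala together cover every item (Delta ∪ Gala = {P1, P2, P3, P4, P5, P6}); total cost 7 + 4 = 11.
The greedy pick Comet, Delta costs 12; no covering selection beats 11.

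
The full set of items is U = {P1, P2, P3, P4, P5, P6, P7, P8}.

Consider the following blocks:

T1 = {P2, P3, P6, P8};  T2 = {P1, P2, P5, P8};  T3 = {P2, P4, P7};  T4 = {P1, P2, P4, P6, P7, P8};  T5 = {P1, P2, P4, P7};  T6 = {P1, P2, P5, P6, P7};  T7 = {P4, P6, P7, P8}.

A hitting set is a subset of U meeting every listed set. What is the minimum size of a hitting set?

2

The 2 items {P7, P8} hit every block.
No single item lies in every block, so at least 2 are needed and 2 is optimal.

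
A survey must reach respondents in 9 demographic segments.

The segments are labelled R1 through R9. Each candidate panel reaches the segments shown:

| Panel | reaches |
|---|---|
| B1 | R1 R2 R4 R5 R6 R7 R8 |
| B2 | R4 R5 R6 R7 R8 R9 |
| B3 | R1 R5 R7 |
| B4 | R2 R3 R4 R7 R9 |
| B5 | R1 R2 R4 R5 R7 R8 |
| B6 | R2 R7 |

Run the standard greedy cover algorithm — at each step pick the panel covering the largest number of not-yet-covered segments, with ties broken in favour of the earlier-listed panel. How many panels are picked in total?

2

Greedy: pick B1 (covers 7 new) → pick B4 (covers 2 new). Total picks: 2.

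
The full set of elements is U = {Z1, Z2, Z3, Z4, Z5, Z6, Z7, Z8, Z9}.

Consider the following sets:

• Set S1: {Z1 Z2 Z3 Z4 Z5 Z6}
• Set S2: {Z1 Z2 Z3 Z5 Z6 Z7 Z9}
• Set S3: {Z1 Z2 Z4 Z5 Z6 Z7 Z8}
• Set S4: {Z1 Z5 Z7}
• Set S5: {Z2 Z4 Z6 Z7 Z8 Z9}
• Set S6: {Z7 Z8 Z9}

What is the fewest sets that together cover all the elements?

2

Take {S2, S5}. Their union is {Z1, Z2, Z3, Z4, Z5, Z6, Z7, Z8, Z9}, which is all 9 elements.
No single set has all 9 elements (the largest, S2, has 7), so 2 is optimal.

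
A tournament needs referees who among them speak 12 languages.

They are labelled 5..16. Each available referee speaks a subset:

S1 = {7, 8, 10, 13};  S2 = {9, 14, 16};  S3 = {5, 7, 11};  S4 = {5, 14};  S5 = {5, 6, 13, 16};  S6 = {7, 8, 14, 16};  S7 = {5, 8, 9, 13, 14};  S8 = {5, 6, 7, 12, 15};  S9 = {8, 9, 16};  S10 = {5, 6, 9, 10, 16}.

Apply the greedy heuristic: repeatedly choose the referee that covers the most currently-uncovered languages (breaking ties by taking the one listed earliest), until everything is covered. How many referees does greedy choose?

Greedy: pick S7 (covers 5 new) → pick S8 (covers 4 new) → pick S10 (covers 2 new) → pick S3 (covers 1 new). Total picks: 4.

4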